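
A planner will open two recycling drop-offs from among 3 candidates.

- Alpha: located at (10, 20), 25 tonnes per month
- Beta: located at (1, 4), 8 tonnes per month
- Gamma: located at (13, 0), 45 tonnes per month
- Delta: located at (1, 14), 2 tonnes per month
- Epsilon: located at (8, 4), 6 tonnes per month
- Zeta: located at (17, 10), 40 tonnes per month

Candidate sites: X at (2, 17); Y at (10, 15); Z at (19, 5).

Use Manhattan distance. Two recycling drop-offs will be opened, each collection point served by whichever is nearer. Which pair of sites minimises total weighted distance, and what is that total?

Evaluate every pair (each demand assigned to the nearer of the two):
  {Y, Z}: total = 1144
  {X, Z}: total = 1242
  {X, Y}: total = 1613
Best pair: {Y, Z} with total 1144.

{Y, Z}, total 1144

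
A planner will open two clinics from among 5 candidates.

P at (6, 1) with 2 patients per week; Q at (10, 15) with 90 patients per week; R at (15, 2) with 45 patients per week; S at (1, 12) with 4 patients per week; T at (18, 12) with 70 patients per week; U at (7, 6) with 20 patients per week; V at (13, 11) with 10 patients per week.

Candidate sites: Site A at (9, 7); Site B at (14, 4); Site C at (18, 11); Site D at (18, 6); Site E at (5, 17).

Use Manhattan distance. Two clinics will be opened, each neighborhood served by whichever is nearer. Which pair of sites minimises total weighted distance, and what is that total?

{Site A, Site C}, total 1555

Evaluate every pair (each demand assigned to the nearer of the two):
  {Site A, Site C}: total = 1555
  {Site B, Site C}: total = 1609
  {Site C, Site E}: total = 1620
  {Site A, Site D}: total = 1755
  {Site D, Site E}: total = 1755
  {Site C, Site D}: total = 1841
  {Site B, Site E}: total = 1923
  {Site A, Site B}: total = 1995
  {Site B, Site D}: total = 2271
  {Site A, Site E}: total = 2299
Best pair: {Site A, Site C} with total 1555.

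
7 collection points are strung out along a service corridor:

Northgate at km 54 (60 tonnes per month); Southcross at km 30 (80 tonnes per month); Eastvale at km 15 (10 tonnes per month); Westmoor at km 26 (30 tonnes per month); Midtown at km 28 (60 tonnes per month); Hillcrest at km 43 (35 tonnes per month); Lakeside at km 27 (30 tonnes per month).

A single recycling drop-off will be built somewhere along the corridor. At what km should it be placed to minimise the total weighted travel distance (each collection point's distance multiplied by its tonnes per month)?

For a sum of weighted absolute distances on a line, the optimum is the weighted median (not the mean). Total weight W = 305; half-weight = 152.5.
Sort by position and accumulate weight:
  km 15 (Eastvale, w=10) → cum 10
  km 26 (Westmoor, w=30) → cum 40
  km 27 (Lakeside, w=30) → cum 70
  km 28 (Midtown, w=60) → cum 130
  km 30 (Southcross, w=80) → cum 210  ≥ 152.5 → median here
  km 43 (Hillcrest, w=35) → cum 245
  km 54 (Northgate, w=60) → cum 305
Optimal location: km 30.

x = 30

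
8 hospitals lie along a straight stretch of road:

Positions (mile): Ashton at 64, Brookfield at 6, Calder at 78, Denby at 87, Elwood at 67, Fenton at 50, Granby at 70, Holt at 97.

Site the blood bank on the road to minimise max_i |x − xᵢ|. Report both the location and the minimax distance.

The 1-center on a line is the midpoint of the two extreme points: leftmost at 6, rightmost at 97.
Optimal location = (6 + 97)/2 = 51.5; maximum distance = (97 − 6)/2 = 45.5.

location 51.5, max distance 45.5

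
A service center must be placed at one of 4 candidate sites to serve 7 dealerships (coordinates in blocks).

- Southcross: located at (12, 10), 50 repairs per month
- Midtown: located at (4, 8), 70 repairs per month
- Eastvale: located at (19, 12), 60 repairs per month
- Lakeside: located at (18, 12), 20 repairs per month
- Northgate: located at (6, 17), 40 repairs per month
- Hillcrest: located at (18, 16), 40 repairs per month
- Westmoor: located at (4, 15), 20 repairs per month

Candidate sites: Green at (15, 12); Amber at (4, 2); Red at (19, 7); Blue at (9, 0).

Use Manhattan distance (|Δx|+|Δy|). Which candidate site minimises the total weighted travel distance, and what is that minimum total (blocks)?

Total weighted distance at each candidate:
  Green (15, 12): total = 2720
  Amber (4, 2): total = 5260
  Red (19, 7): total = 3820
  Blue (9, 0): total = 5500
Minimum is at Green with total 2720 blocks.

Green, total 2720 blocks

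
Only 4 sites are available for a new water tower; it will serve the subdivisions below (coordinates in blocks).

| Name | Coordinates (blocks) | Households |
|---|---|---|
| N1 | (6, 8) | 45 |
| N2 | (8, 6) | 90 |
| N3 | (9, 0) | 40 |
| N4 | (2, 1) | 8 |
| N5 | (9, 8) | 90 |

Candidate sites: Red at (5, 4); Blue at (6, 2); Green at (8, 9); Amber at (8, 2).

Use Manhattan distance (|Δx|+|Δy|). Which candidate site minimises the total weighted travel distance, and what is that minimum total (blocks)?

Total weighted distance at each candidate:
  Red (5, 4): total = 1763
  Blue (6, 2): total = 1860
  Green (8, 9): total = 1097
  Amber (8, 2): total = 1526
Minimum is at Green with total 1097 blocks.

Green, total 1097 blocks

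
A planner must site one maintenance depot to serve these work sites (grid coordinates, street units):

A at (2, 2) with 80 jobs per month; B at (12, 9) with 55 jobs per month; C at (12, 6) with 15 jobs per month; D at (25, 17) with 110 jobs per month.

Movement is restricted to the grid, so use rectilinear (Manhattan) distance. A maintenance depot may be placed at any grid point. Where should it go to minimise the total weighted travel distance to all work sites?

Manhattan distance separates: Σwᵢ(|x−xᵢ|+|y−yᵢ|) = Σwᵢ|x−xᵢ| + Σwᵢ|y−yᵢ|, so x and y are optimised independently as 1-D weighted medians.
Total weight W = 260; half = 130.
x-coordinate, sorted with cumulative weight:
  x=2 (A, w=80) cum 80
  x=12 (B, w=55) cum 135  ← median
  x=12 (C, w=15) cum 150
  x=25 (D, w=110) cum 260
⇒ x* = 12
y-coordinate, sorted with cumulative weight:
  y=2 (A, w=80) cum 80
  y=6 (C, w=15) cum 95
  y=9 (B, w=55) cum 150  ← median
  y=17 (D, w=110) cum 260
⇒ y* = 9

(12, 9)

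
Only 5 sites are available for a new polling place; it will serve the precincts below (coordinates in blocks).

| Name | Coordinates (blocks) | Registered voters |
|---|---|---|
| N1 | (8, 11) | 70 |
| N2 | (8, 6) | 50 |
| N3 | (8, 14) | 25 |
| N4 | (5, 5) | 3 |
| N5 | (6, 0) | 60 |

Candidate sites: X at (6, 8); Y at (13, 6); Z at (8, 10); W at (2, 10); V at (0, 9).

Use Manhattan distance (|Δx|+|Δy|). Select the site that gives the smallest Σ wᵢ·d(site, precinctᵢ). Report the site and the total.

Z, total 1114 blocks

Total weighted distance at each candidate:
  X (6, 8): total = 1242
  Y (13, 6): total = 2082
  Z (8, 10): total = 1114
  W (2, 10): total = 2104
  V (0, 9): total = 2502
Minimum is at Z with total 1114 blocks.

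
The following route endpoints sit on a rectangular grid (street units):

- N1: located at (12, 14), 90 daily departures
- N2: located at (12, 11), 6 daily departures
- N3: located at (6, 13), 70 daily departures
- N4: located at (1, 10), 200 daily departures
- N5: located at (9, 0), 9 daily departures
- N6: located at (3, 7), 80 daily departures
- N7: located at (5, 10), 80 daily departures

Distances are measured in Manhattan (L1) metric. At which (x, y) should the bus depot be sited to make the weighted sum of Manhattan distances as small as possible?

(3, 10)

Manhattan distance separates: Σwᵢ(|x−xᵢ|+|y−yᵢ|) = Σwᵢ|x−xᵢ| + Σwᵢ|y−yᵢ|, so x and y are optimised independently as 1-D weighted medians.
Total weight W = 535; half = 267.5.
x-coordinate, sorted with cumulative weight:
  x=1 (N4, w=200) cum 200
  x=3 (N6, w=80) cum 280  ← median
  x=5 (N7, w=80) cum 360
  x=6 (N3, w=70) cum 430
  x=9 (N5, w=9) cum 439
  x=12 (N1, w=90) cum 529
  x=12 (N2, w=6) cum 535
⇒ x* = 3
y-coordinate, sorted with cumulative weight:
  y=0 (N5, w=9) cum 9
  y=7 (N6, w=80) cum 89
  y=10 (N4, w=200) cum 289  ← median
  y=10 (N7, w=80) cum 369
  y=11 (N2, w=6) cum 375
  y=13 (N3, w=70) cum 445
  y=14 (N1, w=90) cum 535
⇒ y* = 10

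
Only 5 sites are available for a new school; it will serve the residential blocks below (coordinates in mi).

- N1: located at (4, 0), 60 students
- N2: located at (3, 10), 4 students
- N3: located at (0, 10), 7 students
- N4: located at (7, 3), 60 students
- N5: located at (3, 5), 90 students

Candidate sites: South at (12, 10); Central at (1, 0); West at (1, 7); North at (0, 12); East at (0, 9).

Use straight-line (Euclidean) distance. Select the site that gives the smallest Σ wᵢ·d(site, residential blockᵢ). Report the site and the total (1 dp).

Central, total 1178.3 mi

Total weighted distance at each candidate:
  South (12, 10): total = 2331.1
  Central (1, 0): total = 1178.3
  West (1, 7): total = 1180.7
  North (0, 12): total = 2156.9
  East (0, 9): total = 1613.8
Minimum is at Central with total 1178.3 mi.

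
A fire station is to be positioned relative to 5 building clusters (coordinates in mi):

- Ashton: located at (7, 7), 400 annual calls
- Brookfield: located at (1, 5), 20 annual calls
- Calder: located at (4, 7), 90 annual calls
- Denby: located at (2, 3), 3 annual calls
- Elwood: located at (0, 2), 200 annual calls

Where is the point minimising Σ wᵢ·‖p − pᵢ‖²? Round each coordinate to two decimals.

The minimiser of Σwᵢ‖p−pᵢ‖² is the weighted centroid p* = (Σwᵢpᵢ)/(Σwᵢ).
Σwᵢ = 713.
Σwᵢxᵢ = 400·7 + 20·1 + 90·4 + 3·2 + 200·0 = 3186.
Σwᵢyᵢ = 400·7 + 20·5 + 90·7 + 3·3 + 200·2 = 3939.
x* = 3186/713 = 4.47, y* = 3939/713 = 5.52.

(4.47, 5.52)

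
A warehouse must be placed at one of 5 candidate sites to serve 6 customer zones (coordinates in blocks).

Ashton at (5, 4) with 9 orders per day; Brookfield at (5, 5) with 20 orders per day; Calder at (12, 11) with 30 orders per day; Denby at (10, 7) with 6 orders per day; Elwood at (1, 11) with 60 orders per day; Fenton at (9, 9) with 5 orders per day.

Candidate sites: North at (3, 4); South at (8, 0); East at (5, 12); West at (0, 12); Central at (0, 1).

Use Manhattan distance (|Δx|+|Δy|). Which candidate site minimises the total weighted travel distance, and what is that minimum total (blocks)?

East, total 847 blocks

Total weighted distance at each candidate:
  North (3, 4): total = 1213
  South (8, 0): total = 1857
  East (5, 12): total = 847
  West (0, 12): total = 1017
  Central (0, 1): total = 1753
Minimum is at East with total 847 blocks.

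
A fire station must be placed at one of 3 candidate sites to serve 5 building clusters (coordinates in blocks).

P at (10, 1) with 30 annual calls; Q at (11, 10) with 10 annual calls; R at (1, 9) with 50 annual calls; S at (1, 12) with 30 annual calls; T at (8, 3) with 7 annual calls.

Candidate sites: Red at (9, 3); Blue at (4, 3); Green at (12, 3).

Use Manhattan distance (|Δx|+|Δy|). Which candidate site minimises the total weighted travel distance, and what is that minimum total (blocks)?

Total weighted distance at each candidate:
  Red (9, 3): total = 1397
  Blue (4, 3): total = 1218
  Green (12, 3): total = 1678
Minimum is at Blue with total 1218 blocks.

Blue, total 1218 blocks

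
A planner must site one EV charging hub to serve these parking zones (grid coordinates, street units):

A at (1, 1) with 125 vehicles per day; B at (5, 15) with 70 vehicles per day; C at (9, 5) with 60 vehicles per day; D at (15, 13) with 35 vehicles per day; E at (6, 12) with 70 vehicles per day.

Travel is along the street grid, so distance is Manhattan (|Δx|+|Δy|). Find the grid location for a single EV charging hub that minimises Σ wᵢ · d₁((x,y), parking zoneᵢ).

(5, 5)

Manhattan distance separates: Σwᵢ(|x−xᵢ|+|y−yᵢ|) = Σwᵢ|x−xᵢ| + Σwᵢ|y−yᵢ|, so x and y are optimised independently as 1-D weighted medians.
Total weight W = 360; half = 180.
x-coordinate, sorted with cumulative weight:
  x=1 (A, w=125) cum 125
  x=5 (B, w=70) cum 195  ← median
  x=6 (E, w=70) cum 265
  x=9 (C, w=60) cum 325
  x=15 (D, w=35) cum 360
⇒ x* = 5
y-coordinate, sorted with cumulative weight:
  y=1 (A, w=125) cum 125
  y=5 (C, w=60) cum 185  ← median
  y=12 (E, w=70) cum 255
  y=13 (D, w=35) cum 290
  y=15 (B, w=70) cum 360
⇒ y* = 5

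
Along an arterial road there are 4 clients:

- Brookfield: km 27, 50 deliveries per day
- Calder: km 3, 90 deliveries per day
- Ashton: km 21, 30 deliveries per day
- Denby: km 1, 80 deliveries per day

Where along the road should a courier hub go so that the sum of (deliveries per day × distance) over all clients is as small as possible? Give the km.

For a sum of weighted absolute distances on a line, the optimum is the weighted median (not the mean). Total weight W = 250; half-weight = 125.
Sort by position and accumulate weight:
  km 1 (Denby, w=80) → cum 80
  km 3 (Calder, w=90) → cum 170  ≥ 125 → median here
  km 21 (Ashton, w=30) → cum 200
  km 27 (Brookfield, w=50) → cum 250
Optimal location: km 3.

x = 3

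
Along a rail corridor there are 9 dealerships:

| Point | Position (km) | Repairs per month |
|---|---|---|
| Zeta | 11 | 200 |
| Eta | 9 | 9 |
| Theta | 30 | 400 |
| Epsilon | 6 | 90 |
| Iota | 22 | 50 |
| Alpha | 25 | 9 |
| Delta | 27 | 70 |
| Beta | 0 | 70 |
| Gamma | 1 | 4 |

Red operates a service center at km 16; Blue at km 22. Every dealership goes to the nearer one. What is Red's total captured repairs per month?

373

The indifferent point is the midpoint (16+22)/2 = 19; dealerships left of it (closer to Red at 16) go to Red, those right go to Blue.
  Beta at 0 (w=70) → Red
  Gamma at 1 (w=4) → Red
  Epsilon at 6 (w=90) → Red
  Eta at 9 (w=9) → Red
  Zeta at 11 (w=200) → Red
  Iota at 22 (w=50) → Blue
  Alpha at 25 (w=9) → Blue
  Delta at 27 (w=70) → Blue
  Theta at 30 (w=400) → Blue
Red captures 373; Blue captures 529.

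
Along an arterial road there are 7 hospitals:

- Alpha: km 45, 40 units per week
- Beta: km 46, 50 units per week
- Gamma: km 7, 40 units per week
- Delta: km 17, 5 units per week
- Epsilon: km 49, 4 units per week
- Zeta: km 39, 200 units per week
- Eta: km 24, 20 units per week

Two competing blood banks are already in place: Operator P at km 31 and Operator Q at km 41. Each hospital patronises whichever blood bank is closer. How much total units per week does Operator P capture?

The indifferent point is the midpoint (31+41)/2 = 36; hospitals left of it (closer to Operator P at 31) go to Operator P, those right go to Operator Q.
  Gamma at 7 (w=40) → Operator P
  Delta at 17 (w=5) → Operator P
  Eta at 24 (w=20) → Operator P
  Zeta at 39 (w=200) → Operator Q
  Alpha at 45 (w=40) → Operator Q
  Beta at 46 (w=50) → Operator Q
  Epsilon at 49 (w=4) → Operator Q
Operator P captures 65; Operator Q captures 294.

65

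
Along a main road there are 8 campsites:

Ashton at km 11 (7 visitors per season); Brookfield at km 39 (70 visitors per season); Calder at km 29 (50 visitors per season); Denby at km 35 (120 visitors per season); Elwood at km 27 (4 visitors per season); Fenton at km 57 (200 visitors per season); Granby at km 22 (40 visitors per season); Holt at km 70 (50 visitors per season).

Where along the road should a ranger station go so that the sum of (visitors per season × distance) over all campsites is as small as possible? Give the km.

For a sum of weighted absolute distances on a line, the optimum is the weighted median (not the mean). Total weight W = 541; half-weight = 270.5.
Sort by position and accumulate weight:
  km 11 (Ashton, w=7) → cum 7
  km 22 (Granby, w=40) → cum 47
  km 27 (Elwood, w=4) → cum 51
  km 29 (Calder, w=50) → cum 101
  km 35 (Denby, w=120) → cum 221
  km 39 (Brookfield, w=70) → cum 291  ≥ 270.5 → median here
  km 57 (Fenton, w=200) → cum 491
  km 70 (Holt, w=50) → cum 541
Optimal location: km 39.

x = 39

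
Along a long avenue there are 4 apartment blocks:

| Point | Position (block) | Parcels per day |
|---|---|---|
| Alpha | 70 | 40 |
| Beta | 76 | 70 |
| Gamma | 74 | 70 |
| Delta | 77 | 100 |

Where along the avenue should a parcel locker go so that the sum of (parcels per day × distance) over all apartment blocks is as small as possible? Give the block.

x = 76

For a sum of weighted absolute distances on a line, the optimum is the weighted median (not the mean). Total weight W = 280; half-weight = 140.
Sort by position and accumulate weight:
  block 70 (Alpha, w=40) → cum 40
  block 74 (Gamma, w=70) → cum 110
  block 76 (Beta, w=70) → cum 180  ≥ 140 → median here
  block 77 (Delta, w=100) → cum 280
Optimal location: block 76.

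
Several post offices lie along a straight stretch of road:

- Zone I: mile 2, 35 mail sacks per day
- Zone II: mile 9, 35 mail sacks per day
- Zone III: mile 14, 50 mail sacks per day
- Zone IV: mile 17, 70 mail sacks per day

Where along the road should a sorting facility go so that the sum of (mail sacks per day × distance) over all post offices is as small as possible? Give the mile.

x = 14

For a sum of weighted absolute distances on a line, the optimum is the weighted median (not the mean). Total weight W = 190; half-weight = 95.
Sort by position and accumulate weight:
  mile 2 (Zone I, w=35) → cum 35
  mile 9 (Zone II, w=35) → cum 70
  mile 14 (Zone III, w=50) → cum 120  ≥ 95 → median here
  mile 17 (Zone IV, w=70) → cum 190
Optimal location: mile 14.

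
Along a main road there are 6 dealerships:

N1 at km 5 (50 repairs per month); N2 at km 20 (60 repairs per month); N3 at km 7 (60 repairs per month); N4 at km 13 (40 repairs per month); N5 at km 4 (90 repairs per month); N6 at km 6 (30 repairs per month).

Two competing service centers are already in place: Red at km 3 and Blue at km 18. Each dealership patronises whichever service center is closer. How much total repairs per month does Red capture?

The indifferent point is the midpoint (3+18)/2 = 10.5; dealerships left of it (closer to Red at 3) go to Red, those right go to Blue.
  N5 at 4 (w=90) → Red
  N1 at 5 (w=50) → Red
  N6 at 6 (w=30) → Red
  N3 at 7 (w=60) → Red
  N4 at 13 (w=40) → Blue
  N2 at 20 (w=60) → Blue
Red captures 230; Blue captures 100.

230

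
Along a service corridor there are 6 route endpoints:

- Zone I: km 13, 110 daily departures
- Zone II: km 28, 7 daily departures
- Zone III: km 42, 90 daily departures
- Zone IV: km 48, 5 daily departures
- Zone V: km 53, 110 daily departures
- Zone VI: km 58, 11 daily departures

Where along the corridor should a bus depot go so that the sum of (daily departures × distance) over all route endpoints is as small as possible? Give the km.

x = 42

For a sum of weighted absolute distances on a line, the optimum is the weighted median (not the mean). Total weight W = 333; half-weight = 166.5.
Sort by position and accumulate weight:
  km 13 (Zone I, w=110) → cum 110
  km 28 (Zone II, w=7) → cum 117
  km 42 (Zone III, w=90) → cum 207  ≥ 166.5 → median here
  km 48 (Zone IV, w=5) → cum 212
  km 53 (Zone V, w=110) → cum 322
  km 58 (Zone VI, w=11) → cum 333
Optimal location: km 42.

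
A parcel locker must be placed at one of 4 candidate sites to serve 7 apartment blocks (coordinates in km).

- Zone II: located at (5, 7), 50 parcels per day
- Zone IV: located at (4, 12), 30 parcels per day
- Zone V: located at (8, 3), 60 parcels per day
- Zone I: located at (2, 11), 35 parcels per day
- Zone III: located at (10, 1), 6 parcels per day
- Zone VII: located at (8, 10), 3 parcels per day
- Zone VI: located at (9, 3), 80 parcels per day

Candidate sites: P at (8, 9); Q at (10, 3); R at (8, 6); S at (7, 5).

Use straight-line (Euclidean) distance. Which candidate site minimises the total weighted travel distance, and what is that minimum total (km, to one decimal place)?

S, total 1049.0 km

Total weighted distance at each candidate:
  P (8, 9): total = 1450.7
  Q (10, 3): total = 1274.5
  R (8, 6): total = 1125.1
  S (7, 5): total = 1049.0
Minimum is at S with total 1049.0 km.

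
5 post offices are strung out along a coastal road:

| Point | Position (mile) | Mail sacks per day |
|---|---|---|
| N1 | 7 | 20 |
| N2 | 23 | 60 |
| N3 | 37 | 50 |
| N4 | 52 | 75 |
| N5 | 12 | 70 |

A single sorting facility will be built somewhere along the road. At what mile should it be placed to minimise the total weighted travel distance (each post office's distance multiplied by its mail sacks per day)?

x = 23

For a sum of weighted absolute distances on a line, the optimum is the weighted median (not the mean). Total weight W = 275; half-weight = 137.5.
Sort by position and accumulate weight:
  mile 7 (N1, w=20) → cum 20
  mile 12 (N5, w=70) → cum 90
  mile 23 (N2, w=60) → cum 150  ≥ 137.5 → median here
  mile 37 (N3, w=50) → cum 200
  mile 52 (N4, w=75) → cum 275
Optimal location: mile 23.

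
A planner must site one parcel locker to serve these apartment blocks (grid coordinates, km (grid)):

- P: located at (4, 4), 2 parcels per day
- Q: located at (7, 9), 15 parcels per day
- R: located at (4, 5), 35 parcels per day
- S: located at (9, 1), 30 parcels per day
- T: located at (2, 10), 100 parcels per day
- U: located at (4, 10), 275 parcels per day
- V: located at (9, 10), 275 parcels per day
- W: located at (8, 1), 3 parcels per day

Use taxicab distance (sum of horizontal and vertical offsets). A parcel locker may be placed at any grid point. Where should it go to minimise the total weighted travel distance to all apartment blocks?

Manhattan distance separates: Σwᵢ(|x−xᵢ|+|y−yᵢ|) = Σwᵢ|x−xᵢ| + Σwᵢ|y−yᵢ|, so x and y are optimised independently as 1-D weighted medians.
Total weight W = 735; half = 367.5.
x-coordinate, sorted with cumulative weight:
  x=2 (T, w=100) cum 100
  x=4 (P, w=2) cum 102
  x=4 (R, w=35) cum 137
  x=4 (U, w=275) cum 412  ← median
  x=7 (Q, w=15) cum 427
  x=8 (W, w=3) cum 430
  x=9 (S, w=30) cum 460
  x=9 (V, w=275) cum 735
⇒ x* = 4
y-coordinate, sorted with cumulative weight:
  y=1 (S, w=30) cum 30
  y=1 (W, w=3) cum 33
  y=4 (P, w=2) cum 35
  y=5 (R, w=35) cum 70
  y=9 (Q, w=15) cum 85
  y=10 (T, w=100) cum 185
  y=10 (U, w=275) cum 460  ← median
  y=10 (V, w=275) cum 735
⇒ y* = 10

(4, 10)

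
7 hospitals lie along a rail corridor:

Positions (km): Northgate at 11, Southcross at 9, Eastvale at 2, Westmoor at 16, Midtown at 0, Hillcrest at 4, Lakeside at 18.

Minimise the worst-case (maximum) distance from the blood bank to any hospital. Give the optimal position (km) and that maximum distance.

location 9, max distance 9

The 1-center on a line is the midpoint of the two extreme points: leftmost at 0, rightmost at 18.
Optimal location = (0 + 18)/2 = 9; maximum distance = (18 − 0)/2 = 9.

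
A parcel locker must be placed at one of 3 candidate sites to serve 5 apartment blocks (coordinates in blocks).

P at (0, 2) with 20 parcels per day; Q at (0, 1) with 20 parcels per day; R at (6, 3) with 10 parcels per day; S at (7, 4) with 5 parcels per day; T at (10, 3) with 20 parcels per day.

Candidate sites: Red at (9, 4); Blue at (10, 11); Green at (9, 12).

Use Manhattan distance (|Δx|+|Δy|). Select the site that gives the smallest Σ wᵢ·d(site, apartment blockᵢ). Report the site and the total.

Total weighted distance at each candidate:
  Red (9, 4): total = 550
  Blue (10, 11): total = 1110
  Green (9, 12): total = 1150
Minimum is at Red with total 550 blocks.

Red, total 550 blocks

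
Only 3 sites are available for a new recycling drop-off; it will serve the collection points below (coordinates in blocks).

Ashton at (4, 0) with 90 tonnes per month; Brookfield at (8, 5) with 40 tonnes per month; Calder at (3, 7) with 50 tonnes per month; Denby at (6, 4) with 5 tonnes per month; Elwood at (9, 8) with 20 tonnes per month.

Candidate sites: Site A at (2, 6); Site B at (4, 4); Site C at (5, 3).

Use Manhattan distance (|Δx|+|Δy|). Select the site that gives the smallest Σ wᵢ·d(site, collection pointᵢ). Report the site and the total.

Total weighted distance at each candidate:
  Site A (2, 6): total = 1310
  Site B (4, 4): total = 950
  Site C (5, 3): total = 1050
Minimum is at Site B with total 950 blocks.

Site B, total 950 blocks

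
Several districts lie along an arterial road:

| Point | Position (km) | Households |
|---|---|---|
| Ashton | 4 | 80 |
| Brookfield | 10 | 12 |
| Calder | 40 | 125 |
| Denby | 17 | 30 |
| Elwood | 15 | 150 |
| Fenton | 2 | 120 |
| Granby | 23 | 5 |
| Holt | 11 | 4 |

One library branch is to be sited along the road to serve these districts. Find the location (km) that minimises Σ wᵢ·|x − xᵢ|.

For a sum of weighted absolute distances on a line, the optimum is the weighted median (not the mean). Total weight W = 526; half-weight = 263.
Sort by position and accumulate weight:
  km 2 (Fenton, w=120) → cum 120
  km 4 (Ashton, w=80) → cum 200
  km 10 (Brookfield, w=12) → cum 212
  km 11 (Holt, w=4) → cum 216
  km 15 (Elwood, w=150) → cum 366  ≥ 263 → median here
  km 17 (Denby, w=30) → cum 396
  km 23 (Granby, w=5) → cum 401
  km 40 (Calder, w=125) → cum 526
Optimal location: km 15.

x = 15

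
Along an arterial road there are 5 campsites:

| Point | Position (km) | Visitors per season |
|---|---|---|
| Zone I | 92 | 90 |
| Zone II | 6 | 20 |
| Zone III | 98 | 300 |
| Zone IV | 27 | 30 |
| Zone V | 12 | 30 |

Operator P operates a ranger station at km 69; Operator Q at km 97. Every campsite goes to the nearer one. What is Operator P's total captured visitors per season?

80

The indifferent point is the midpoint (69+97)/2 = 83; campsites left of it (closer to Operator P at 69) go to Operator P, those right go to Operator Q.
  Zone II at 6 (w=20) → Operator P
  Zone V at 12 (w=30) → Operator P
  Zone IV at 27 (w=30) → Operator P
  Zone I at 92 (w=90) → Operator Q
  Zone III at 98 (w=300) → Operator Q
Operator P captures 80; Operator Q captures 390.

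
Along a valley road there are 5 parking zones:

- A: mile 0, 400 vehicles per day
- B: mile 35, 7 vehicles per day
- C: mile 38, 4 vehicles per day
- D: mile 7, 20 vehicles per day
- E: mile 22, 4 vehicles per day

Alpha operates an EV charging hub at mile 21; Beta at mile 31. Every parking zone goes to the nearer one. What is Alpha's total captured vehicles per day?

424

The indifferent point is the midpoint (21+31)/2 = 26; parking zones left of it (closer to Alpha at 21) go to Alpha, those right go to Beta.
  A at 0 (w=400) → Alpha
  D at 7 (w=20) → Alpha
  E at 22 (w=4) → Alpha
  B at 35 (w=7) → Beta
  C at 38 (w=4) → Beta
Alpha captures 424; Beta captures 11.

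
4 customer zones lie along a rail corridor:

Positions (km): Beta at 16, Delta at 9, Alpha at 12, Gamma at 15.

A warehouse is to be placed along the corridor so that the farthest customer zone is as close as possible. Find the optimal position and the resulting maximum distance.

location 12.5, max distance 3.5

The 1-center on a line is the midpoint of the two extreme points: leftmost at 9, rightmost at 16.
Optimal location = (9 + 16)/2 = 12.5; maximum distance = (16 − 9)/2 = 3.5.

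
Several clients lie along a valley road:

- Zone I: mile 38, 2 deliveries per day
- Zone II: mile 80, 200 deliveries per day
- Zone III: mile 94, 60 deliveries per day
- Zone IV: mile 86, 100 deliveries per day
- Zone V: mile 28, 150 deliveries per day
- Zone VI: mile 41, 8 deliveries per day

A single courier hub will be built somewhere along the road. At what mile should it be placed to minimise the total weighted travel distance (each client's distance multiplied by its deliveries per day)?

x = 80

For a sum of weighted absolute distances on a line, the optimum is the weighted median (not the mean). Total weight W = 520; half-weight = 260.
Sort by position and accumulate weight:
  mile 28 (Zone V, w=150) → cum 150
  mile 38 (Zone I, w=2) → cum 152
  mile 41 (Zone VI, w=8) → cum 160
  mile 80 (Zone II, w=200) → cum 360  ≥ 260 → median here
  mile 86 (Zone IV, w=100) → cum 460
  mile 94 (Zone III, w=60) → cum 520
Optimal location: mile 80.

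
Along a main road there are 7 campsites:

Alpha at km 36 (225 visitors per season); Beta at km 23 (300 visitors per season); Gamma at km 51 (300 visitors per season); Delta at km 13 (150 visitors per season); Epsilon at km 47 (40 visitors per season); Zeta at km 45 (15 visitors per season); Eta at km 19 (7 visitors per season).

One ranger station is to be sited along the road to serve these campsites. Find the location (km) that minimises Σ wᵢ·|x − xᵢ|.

For a sum of weighted absolute distances on a line, the optimum is the weighted median (not the mean). Total weight W = 1037; half-weight = 518.5.
Sort by position and accumulate weight:
  km 13 (Delta, w=150) → cum 150
  km 19 (Eta, w=7) → cum 157
  km 23 (Beta, w=300) → cum 457
  km 36 (Alpha, w=225) → cum 682  ≥ 518.5 → median here
  km 45 (Zeta, w=15) → cum 697
  km 47 (Epsilon, w=40) → cum 737
  km 51 (Gamma, w=300) → cum 1037
Optimal location: km 36.

x = 36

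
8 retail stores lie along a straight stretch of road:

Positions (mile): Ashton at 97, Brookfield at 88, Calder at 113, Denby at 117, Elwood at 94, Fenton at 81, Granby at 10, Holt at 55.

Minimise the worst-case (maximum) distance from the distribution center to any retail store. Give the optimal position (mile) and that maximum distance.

The 1-center on a line is the midpoint of the two extreme points: leftmost at 10, rightmost at 117.
Optimal location = (10 + 117)/2 = 63.5; maximum distance = (117 − 10)/2 = 53.5.

location 63.5, max distance 53.5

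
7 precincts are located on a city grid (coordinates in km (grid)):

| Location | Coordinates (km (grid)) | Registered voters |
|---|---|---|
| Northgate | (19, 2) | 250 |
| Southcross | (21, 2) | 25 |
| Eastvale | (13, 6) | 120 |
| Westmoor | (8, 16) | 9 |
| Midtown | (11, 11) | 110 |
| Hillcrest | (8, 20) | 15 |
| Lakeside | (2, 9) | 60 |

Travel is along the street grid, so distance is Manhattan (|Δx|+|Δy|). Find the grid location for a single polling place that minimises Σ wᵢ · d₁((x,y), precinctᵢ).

Manhattan distance separates: Σwᵢ(|x−xᵢ|+|y−yᵢ|) = Σwᵢ|x−xᵢ| + Σwᵢ|y−yᵢ|, so x and y are optimised independently as 1-D weighted medians.
Total weight W = 589; half = 294.5.
x-coordinate, sorted with cumulative weight:
  x=2 (Lakeside, w=60) cum 60
  x=8 (Westmoor, w=9) cum 69
  x=8 (Hillcrest, w=15) cum 84
  x=11 (Midtown, w=110) cum 194
  x=13 (Eastvale, w=120) cum 314  ← median
  x=19 (Northgate, w=250) cum 564
  x=21 (Southcross, w=25) cum 589
⇒ x* = 13
y-coordinate, sorted with cumulative weight:
  y=2 (Northgate, w=250) cum 250
  y=2 (Southcross, w=25) cum 275
  y=6 (Eastvale, w=120) cum 395  ← median
  y=9 (Lakeside, w=60) cum 455
  y=11 (Midtown, w=110) cum 565
  y=16 (Westmoor, w=9) cum 574
  y=20 (Hillcrest, w=15) cum 589
⇒ y* = 6

(13, 6)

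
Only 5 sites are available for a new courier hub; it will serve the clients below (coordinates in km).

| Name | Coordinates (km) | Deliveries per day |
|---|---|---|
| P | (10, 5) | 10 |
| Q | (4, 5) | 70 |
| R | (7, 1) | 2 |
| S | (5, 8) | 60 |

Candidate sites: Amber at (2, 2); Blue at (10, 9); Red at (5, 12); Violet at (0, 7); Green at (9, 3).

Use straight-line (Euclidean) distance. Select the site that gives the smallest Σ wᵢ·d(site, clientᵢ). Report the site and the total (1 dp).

Total weighted distance at each candidate:
  Amber (2, 2): total = 750.5
  Blue (10, 9): total = 867.8
  Red (5, 12): total = 843.4
  Violet (0, 7): total = 739.4
  Green (9, 3): total = 789.2
Minimum is at Violet with total 739.4 km.

Violet, total 739.4 km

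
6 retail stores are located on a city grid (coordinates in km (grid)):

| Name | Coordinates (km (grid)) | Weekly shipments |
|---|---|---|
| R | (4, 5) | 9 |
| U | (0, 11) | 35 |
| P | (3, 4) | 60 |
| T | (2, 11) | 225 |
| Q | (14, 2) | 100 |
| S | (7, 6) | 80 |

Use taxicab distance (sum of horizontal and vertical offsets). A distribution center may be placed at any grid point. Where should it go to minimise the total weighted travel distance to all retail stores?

(2, 11)

Manhattan distance separates: Σwᵢ(|x−xᵢ|+|y−yᵢ|) = Σwᵢ|x−xᵢ| + Σwᵢ|y−yᵢ|, so x and y are optimised independently as 1-D weighted medians.
Total weight W = 509; half = 254.5.
x-coordinate, sorted with cumulative weight:
  x=0 (U, w=35) cum 35
  x=2 (T, w=225) cum 260  ← median
  x=3 (P, w=60) cum 320
  x=4 (R, w=9) cum 329
  x=7 (S, w=80) cum 409
  x=14 (Q, w=100) cum 509
⇒ x* = 2
y-coordinate, sorted with cumulative weight:
  y=2 (Q, w=100) cum 100
  y=4 (P, w=60) cum 160
  y=5 (R, w=9) cum 169
  y=6 (S, w=80) cum 249
  y=11 (U, w=35) cum 284  ← median
  y=11 (T, w=225) cum 509
⇒ y* = 11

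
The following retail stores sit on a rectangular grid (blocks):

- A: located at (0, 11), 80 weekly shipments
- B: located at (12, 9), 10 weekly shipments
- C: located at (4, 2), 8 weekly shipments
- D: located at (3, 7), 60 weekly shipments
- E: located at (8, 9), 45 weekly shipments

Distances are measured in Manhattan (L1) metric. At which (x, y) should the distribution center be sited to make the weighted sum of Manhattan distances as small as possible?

(3, 9)

Manhattan distance separates: Σwᵢ(|x−xᵢ|+|y−yᵢ|) = Σwᵢ|x−xᵢ| + Σwᵢ|y−yᵢ|, so x and y are optimised independently as 1-D weighted medians.
Total weight W = 203; half = 101.5.
x-coordinate, sorted with cumulative weight:
  x=0 (A, w=80) cum 80
  x=3 (D, w=60) cum 140  ← median
  x=4 (C, w=8) cum 148
  x=8 (E, w=45) cum 193
  x=12 (B, w=10) cum 203
⇒ x* = 3
y-coordinate, sorted with cumulative weight:
  y=2 (C, w=8) cum 8
  y=7 (D, w=60) cum 68
  y=9 (B, w=10) cum 78
  y=9 (E, w=45) cum 123  ← median
  y=11 (A, w=80) cum 203
⇒ y* = 9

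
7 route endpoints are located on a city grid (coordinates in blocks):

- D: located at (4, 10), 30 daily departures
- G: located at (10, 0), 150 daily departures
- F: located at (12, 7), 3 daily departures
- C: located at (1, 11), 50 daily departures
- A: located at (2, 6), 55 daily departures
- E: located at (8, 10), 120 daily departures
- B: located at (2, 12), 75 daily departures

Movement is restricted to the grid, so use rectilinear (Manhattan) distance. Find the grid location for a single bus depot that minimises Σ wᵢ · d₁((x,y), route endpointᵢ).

(8, 10)

Manhattan distance separates: Σwᵢ(|x−xᵢ|+|y−yᵢ|) = Σwᵢ|x−xᵢ| + Σwᵢ|y−yᵢ|, so x and y are optimised independently as 1-D weighted medians.
Total weight W = 483; half = 241.5.
x-coordinate, sorted with cumulative weight:
  x=1 (C, w=50) cum 50
  x=2 (A, w=55) cum 105
  x=2 (B, w=75) cum 180
  x=4 (D, w=30) cum 210
  x=8 (E, w=120) cum 330  ← median
  x=10 (G, w=150) cum 480
  x=12 (F, w=3) cum 483
⇒ x* = 8
y-coordinate, sorted with cumulative weight:
  y=0 (G, w=150) cum 150
  y=6 (A, w=55) cum 205
  y=7 (F, w=3) cum 208
  y=10 (D, w=30) cum 238
  y=10 (E, w=120) cum 358  ← median
  y=11 (C, w=50) cum 408
  y=12 (B, w=75) cum 483
⇒ y* = 10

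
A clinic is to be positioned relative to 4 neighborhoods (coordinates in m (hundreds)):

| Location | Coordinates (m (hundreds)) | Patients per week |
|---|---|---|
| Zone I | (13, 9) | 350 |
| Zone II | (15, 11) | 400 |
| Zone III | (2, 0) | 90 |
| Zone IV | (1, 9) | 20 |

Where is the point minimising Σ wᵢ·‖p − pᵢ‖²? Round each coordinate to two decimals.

(12.50, 8.99)

The minimiser of Σwᵢ‖p−pᵢ‖² is the weighted centroid p* = (Σwᵢpᵢ)/(Σwᵢ).
Σwᵢ = 860.
Σwᵢxᵢ = 350·13 + 400·15 + 90·2 + 20·1 = 10750.
Σwᵢyᵢ = 350·9 + 400·11 + 90·0 + 20·9 = 7730.
x* = 10750/860 = 12.50, y* = 7730/860 = 8.99.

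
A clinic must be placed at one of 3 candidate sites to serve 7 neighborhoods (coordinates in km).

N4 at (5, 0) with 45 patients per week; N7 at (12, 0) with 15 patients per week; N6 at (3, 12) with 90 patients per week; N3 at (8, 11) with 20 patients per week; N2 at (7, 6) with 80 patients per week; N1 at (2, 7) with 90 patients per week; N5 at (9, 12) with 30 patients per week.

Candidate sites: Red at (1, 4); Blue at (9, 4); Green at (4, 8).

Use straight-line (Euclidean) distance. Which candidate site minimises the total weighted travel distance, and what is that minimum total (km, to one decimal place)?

Total weighted distance at each candidate:
  Red (1, 4): total = 2500.3
  Blue (9, 4): total = 2522.7
  Green (4, 8): total = 1685.4
Minimum is at Green with total 1685.4 km.

Green, total 1685.4 km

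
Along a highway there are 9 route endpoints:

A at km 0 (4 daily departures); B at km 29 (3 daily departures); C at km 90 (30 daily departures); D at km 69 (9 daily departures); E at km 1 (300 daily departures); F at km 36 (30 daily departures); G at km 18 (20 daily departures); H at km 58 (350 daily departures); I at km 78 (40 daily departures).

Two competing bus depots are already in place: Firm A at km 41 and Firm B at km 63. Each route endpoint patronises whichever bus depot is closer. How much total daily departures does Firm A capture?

The indifferent point is the midpoint (41+63)/2 = 52; route endpoints left of it (closer to Firm A at 41) go to Firm A, those right go to Firm B.
  A at 0 (w=4) → Firm A
  E at 1 (w=300) → Firm A
  G at 18 (w=20) → Firm A
  B at 29 (w=3) → Firm A
  F at 36 (w=30) → Firm A
  H at 58 (w=350) → Firm B
  D at 69 (w=9) → Firm B
  I at 78 (w=40) → Firm B
  C at 90 (w=30) → Firm B
Firm A captures 357; Firm B captures 429.

357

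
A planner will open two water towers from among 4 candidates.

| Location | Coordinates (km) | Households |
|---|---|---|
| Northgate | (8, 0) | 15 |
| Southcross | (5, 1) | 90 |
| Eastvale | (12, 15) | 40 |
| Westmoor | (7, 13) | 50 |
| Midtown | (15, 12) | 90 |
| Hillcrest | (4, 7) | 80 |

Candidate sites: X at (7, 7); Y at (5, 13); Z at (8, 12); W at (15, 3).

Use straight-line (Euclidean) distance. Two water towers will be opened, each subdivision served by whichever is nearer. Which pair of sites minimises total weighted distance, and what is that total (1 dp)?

Evaluate every pair (each demand assigned to the nearer of the two):
  {X, Z}: total = 1816.0
  {X, Y}: total = 2155.5
  {X, W}: total = 2402.6
  {Z, W}: total = 2445.0
  {Y, Z}: total = 2593.5
  {Y, W}: total = 2719.9
Best pair: {X, Z} with total 1816.0.

{X, Z}, total 1816.0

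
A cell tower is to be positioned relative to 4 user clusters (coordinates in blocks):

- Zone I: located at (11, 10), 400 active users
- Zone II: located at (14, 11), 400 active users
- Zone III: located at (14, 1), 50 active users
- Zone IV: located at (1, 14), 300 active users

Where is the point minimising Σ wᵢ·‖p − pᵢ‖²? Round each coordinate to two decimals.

The minimiser of Σwᵢ‖p−pᵢ‖² is the weighted centroid p* = (Σwᵢpᵢ)/(Σwᵢ).
Σwᵢ = 1150.
Σwᵢxᵢ = 400·11 + 400·14 + 50·14 + 300·1 = 11000.
Σwᵢyᵢ = 400·10 + 400·11 + 50·1 + 300·14 = 12650.
x* = 11000/1150 = 9.57, y* = 12650/1150 = 11.00.

(9.57, 11.00)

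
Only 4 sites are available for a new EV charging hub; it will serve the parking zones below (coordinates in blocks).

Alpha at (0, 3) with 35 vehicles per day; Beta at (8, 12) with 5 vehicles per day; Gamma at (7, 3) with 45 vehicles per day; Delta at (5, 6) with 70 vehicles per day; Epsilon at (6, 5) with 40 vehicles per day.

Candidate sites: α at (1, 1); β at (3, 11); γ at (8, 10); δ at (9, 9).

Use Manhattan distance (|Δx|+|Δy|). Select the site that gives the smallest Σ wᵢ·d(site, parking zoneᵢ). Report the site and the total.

α, total 1545 blocks

Total weighted distance at each candidate:
  α (1, 1): total = 1545
  β (3, 11): total = 1805
  γ (8, 10): total = 1665
  δ (9, 9): total = 1675
Minimum is at α with total 1545 blocks.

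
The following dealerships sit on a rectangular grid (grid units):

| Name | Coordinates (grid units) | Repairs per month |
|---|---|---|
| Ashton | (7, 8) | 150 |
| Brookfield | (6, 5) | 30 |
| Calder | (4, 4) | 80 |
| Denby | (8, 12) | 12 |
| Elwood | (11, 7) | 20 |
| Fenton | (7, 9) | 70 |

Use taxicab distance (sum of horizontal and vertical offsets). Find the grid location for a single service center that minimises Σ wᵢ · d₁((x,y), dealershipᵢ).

Manhattan distance separates: Σwᵢ(|x−xᵢ|+|y−yᵢ|) = Σwᵢ|x−xᵢ| + Σwᵢ|y−yᵢ|, so x and y are optimised independently as 1-D weighted medians.
Total weight W = 362; half = 181.
x-coordinate, sorted with cumulative weight:
  x=4 (Calder, w=80) cum 80
  x=6 (Brookfield, w=30) cum 110
  x=7 (Ashton, w=150) cum 260  ← median
  x=7 (Fenton, w=70) cum 330
  x=8 (Denby, w=12) cum 342
  x=11 (Elwood, w=20) cum 362
⇒ x* = 7
y-coordinate, sorted with cumulative weight:
  y=4 (Calder, w=80) cum 80
  y=5 (Brookfield, w=30) cum 110
  y=7 (Elwood, w=20) cum 130
  y=8 (Ashton, w=150) cum 280  ← median
  y=9 (Fenton, w=70) cum 350
  y=12 (Denby, w=12) cum 362
⇒ y* = 8

(7, 8)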